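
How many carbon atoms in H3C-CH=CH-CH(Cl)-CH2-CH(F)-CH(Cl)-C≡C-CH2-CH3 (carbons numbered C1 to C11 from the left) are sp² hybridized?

C1: sp3
C2: sp2 ✓
C3: sp2 ✓
C4: sp3
C5: sp3
C6: sp3
C7: sp3
C8: sp
C9: sp
C10: sp3
C11: sp3
C2, C3 → 2 sp2 carbons.

2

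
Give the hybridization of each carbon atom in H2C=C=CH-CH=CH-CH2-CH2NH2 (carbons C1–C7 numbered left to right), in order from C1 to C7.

C1 sp2, C2 sp, C3 sp2, C4 sp2, C5 sp2, C6 sp3, C7 sp3

C1 has 3 σ bonds, plus one π bond: steric number 3 → sp2.
C2 — 2 σ bonds, plus two π bonds. Steric number 2, so sp.
C3: 3 σ bonds, plus one π bond — 3 electron domains, sp2.
C4: 3 σ bonds, plus one π bond; 3 regions of electron density → sp2.
C5 is sp2: 3 σ bonds, plus one π bond, 3 electron-density regions.
C6: 4 σ bonds; 4 regions of electron density → sp3.
C7 carries 4 σ bonds, giving a steric number of 4, so it is sp3.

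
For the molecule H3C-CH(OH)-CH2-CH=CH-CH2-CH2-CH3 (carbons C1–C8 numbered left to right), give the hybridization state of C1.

sp^3

C1 is sp3: 4 σ bonds, 4 electron-density regions.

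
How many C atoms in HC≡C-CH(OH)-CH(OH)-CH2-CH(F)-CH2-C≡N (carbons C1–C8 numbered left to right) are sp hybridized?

C1: sp ✓
C2: sp ✓
C3: sp3
C4: sp3
C5: sp3
C6: sp3
C7: sp3
C8: sp ✓
C1, C2, C8 → 3 sp carbons.

3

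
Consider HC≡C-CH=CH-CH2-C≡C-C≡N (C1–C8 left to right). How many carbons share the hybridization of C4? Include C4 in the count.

2

C4 is sp2 (one π bond).
C1: sp
C2: sp
C3: sp2 ✓
C4: sp2 ✓
C5: sp3
C6: sp
C7: sp
C8: sp
2 carbons are sp2.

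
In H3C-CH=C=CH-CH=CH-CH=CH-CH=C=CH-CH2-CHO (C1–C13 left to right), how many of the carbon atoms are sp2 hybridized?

C1: sp3
C2: sp2 ✓
C3: sp
C4: sp2 ✓
C5: sp2 ✓
C6: sp2 ✓
C7: sp2 ✓
C8: sp2 ✓
C9: sp2 ✓
C10: sp
C11: sp2 ✓
C12: sp3
C13: sp2 ✓
C2, C4, C5, C6, C7, C8, C9, C11, C13 → 9 sp2 carbons.

9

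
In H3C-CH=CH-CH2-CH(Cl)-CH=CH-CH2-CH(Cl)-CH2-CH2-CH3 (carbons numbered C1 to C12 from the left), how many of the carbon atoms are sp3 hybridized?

8

C1: sp3 ✓
C2: sp2
C3: sp2
C4: sp3 ✓
C5: sp3 ✓
C6: sp2
C7: sp2
C8: sp3 ✓
C9: sp3 ✓
C10: sp3 ✓
C11: sp3 ✓
C12: sp3 ✓
C1, C4, C5, C8, C9, C10, C11, C12 → 8 sp3 carbons.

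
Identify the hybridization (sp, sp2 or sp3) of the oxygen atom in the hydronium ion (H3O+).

Three σ bonds + one lone pair = steric number 4 → sp3.

sp3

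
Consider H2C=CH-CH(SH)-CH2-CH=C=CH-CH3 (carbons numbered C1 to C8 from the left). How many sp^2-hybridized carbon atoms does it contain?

4

C1: sp2 ✓
C2: sp2 ✓
C3: sp3
C4: sp3
C5: sp2 ✓
C6: sp
C7: sp2 ✓
C8: sp3
C1, C2, C5, C7 → 4 sp2 carbons.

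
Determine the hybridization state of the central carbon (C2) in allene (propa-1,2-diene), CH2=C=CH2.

Two σ bonds and two π bonds (one to each neighbour) → sp.

sp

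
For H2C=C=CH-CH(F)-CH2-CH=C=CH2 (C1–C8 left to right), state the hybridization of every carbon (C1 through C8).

C1 sp2, C2 sp, C3 sp2, C4 sp3, C5 sp3, C6 sp2, C7 sp, C8 sp2

C1 carries 3 σ bonds, plus one π bond, giving a steric number of 3, so it is sp2.
C2: 2 σ bonds, plus two π bonds; 2 regions of electron density → sp.
C3 has 3 σ bonds, plus one π bond: steric number 3 → sp2.
C4: 4 σ bonds; 4 regions of electron density → sp3.
C5 (4 σ bonds) has steric number 4: sp3.
C6: 3 σ bonds, plus one π bond — 3 electron domains, sp2.
C7 carries 2 σ bonds, plus two π bonds, giving a steric number of 2, so it is sp.
C8: 3 σ bonds, plus one π bond; 3 regions of electron density → sp2.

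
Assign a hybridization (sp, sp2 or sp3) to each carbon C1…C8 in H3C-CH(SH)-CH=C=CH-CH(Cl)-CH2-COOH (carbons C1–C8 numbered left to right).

C1 sp3, C2 sp3, C3 sp2, C4 sp, C5 sp2, C6 sp3, C7 sp3, C8 sp2

C1 is sp3: 4 σ bonds, 4 electron-density regions.
C2: 4 σ bonds — 4 electron domains, sp3.
C3 is sp2: 3 σ bonds, plus one π bond, 3 electron-density regions.
C4 carries 2 σ bonds, plus two π bonds, giving a steric number of 2, so it is sp.
C5 carries 3 σ bonds, plus one π bond, giving a steric number of 3, so it is sp2.
C6 — 4 σ bonds. Steric number 4, so sp3.
C7: 4 σ bonds — 4 electron domains, sp3.
C8 carries 3 σ bonds, plus one π bond, giving a steric number of 3, so it is sp2.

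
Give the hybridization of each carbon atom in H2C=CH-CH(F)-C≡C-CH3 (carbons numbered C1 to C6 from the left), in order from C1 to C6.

C1 sp2, C2 sp2, C3 sp3, C4 sp, C5 sp, C6 sp3

C1 carries 3 σ bonds, plus one π bond, giving a steric number of 3, so it is sp2.
C2: 3 σ bonds, plus one π bond — 3 electron domains, sp2.
C3 has 4 σ bonds: steric number 4 → sp3.
C4 (2 σ bonds, plus two π bonds) has steric number 2: sp.
C5: 2 σ bonds, plus two π bonds; 2 regions of electron density → sp.
C6 — 4 σ bonds. Steric number 4, so sp3.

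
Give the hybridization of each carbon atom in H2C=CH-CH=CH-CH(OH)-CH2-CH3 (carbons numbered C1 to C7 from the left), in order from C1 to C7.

C1 sp2, C2 sp2, C3 sp2, C4 sp2, C5 sp3, C6 sp3, C7 sp3

C1: 3 σ bonds, plus one π bond — 3 electron domains, sp2.
C2 has 3 σ bonds, plus one π bond: steric number 3 → sp2.
C3 has 3 σ bonds, plus one π bond: steric number 3 → sp2.
C4 — 3 σ bonds, plus one π bond. Steric number 3, so sp2.
C5 — 4 σ bonds. Steric number 4, so sp3.
C6 (4 σ bonds) has steric number 4: sp3.
C7 (4 σ bonds) has steric number 4: sp3.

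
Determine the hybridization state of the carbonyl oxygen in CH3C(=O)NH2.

sp2

The carbonyl oxygen — 1 σ bond and 2 lone pairs, plus one π bond. Steric number 3, so sp2.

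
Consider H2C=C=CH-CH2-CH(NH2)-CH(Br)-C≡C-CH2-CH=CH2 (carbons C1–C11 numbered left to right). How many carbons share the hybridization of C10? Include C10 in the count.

C10 is sp2 (one π bond).
C1: sp2 ✓
C2: sp
C3: sp2 ✓
C4: sp3
C5: sp3
C6: sp3
C7: sp
C8: sp
C9: sp3
C10: sp2 ✓
C11: sp2 ✓
4 carbons are sp2.

4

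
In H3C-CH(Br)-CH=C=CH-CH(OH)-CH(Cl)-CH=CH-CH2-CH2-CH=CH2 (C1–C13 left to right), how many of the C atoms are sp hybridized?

C1: sp3
C2: sp3
C3: sp2
C4: sp ✓
C5: sp2
C6: sp3
C7: sp3
C8: sp2
C9: sp2
C10: sp3
C11: sp3
C12: sp2
C13: sp2
C4 → 1 sp carbon.

1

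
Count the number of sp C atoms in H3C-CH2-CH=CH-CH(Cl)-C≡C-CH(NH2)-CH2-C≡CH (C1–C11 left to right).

4

C1: sp3
C2: sp3
C3: sp2
C4: sp2
C5: sp3
C6: sp ✓
C7: sp ✓
C8: sp3
C9: sp3
C10: sp ✓
C11: sp ✓
C6, C7, C10, C11 → 4 sp carbons.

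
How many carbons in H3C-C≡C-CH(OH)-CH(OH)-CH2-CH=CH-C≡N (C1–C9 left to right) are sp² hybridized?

2

C1: sp3
C2: sp
C3: sp
C4: sp3
C5: sp3
C6: sp3
C7: sp2 ✓
C8: sp2 ✓
C9: sp
C7, C8 → 2 sp2 carbons.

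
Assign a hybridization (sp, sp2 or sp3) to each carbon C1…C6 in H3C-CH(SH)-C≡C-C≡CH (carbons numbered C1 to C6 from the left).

C1: 4 σ bonds; 4 regions of electron density → sp3.
C2 has 4 σ bonds: steric number 4 → sp3.
C3 is sp: 2 σ bonds, plus two π bonds, 2 electron-density regions.
C4 is sp: 2 σ bonds, plus two π bonds, 2 electron-density regions.
C5 is sp: 2 σ bonds, plus two π bonds, 2 electron-density regions.
C6 carries 2 σ bonds, plus two π bonds, giving a steric number of 2, so it is sp.

C1 sp3, C2 sp3, C3 sp, C4 sp, C5 sp, C6 sp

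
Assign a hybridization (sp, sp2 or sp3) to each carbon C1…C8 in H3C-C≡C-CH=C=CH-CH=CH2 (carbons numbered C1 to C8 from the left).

C1 sp3, C2 sp, C3 sp, C4 sp2, C5 sp, C6 sp2, C7 sp2, C8 sp2

C1: 4 σ bonds — 4 electron domains, sp3.
C2: 2 σ bonds, plus two π bonds; 2 regions of electron density → sp.
C3: 2 σ bonds, plus two π bonds; 2 regions of electron density → sp.
C4 is sp2: 3 σ bonds, plus one π bond, 3 electron-density regions.
C5: 2 σ bonds, plus two π bonds — 2 electron domains, sp.
C6 carries 3 σ bonds, plus one π bond, giving a steric number of 3, so it is sp2.
C7 has 3 σ bonds, plus one π bond: steric number 3 → sp2.
C8 — 3 σ bonds, plus one π bond. Steric number 3, so sp2.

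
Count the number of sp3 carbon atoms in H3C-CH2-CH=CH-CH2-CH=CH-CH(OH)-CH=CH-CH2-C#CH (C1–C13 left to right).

C1: sp3 ✓
C2: sp3 ✓
C3: sp2
C4: sp2
C5: sp3 ✓
C6: sp2
C7: sp2
C8: sp3 ✓
C9: sp2
C10: sp2
C11: sp3 ✓
C12: sp
C13: sp
C1, C2, C5, C8, C11 → 5 sp3 carbons.

5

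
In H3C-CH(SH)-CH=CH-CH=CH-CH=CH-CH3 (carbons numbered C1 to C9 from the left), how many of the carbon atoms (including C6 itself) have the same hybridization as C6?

C6 is sp2 (one π bond).
C1: sp3
C2: sp3
C3: sp2 ✓
C4: sp2 ✓
C5: sp2 ✓
C6: sp2 ✓
C7: sp2 ✓
C8: sp2 ✓
C9: sp3
6 carbons are sp2.

6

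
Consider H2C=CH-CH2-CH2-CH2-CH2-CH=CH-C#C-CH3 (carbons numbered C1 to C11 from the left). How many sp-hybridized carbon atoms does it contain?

C1: sp2
C2: sp2
C3: sp3
C4: sp3
C5: sp3
C6: sp3
C7: sp2
C8: sp2
C9: sp ✓
C10: sp ✓
C11: sp3
C9, C10 → 2 sp carbons.

2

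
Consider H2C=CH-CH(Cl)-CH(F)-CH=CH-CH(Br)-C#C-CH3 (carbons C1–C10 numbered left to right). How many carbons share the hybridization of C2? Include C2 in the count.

4

C2 is sp2 (one π bond).
C1: sp2 ✓
C2: sp2 ✓
C3: sp3
C4: sp3
C5: sp2 ✓
C6: sp2 ✓
C7: sp3
C8: sp
C9: sp
C10: sp3
4 carbons are sp2.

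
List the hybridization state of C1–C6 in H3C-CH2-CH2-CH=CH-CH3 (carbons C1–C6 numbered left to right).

C1 (4 σ bonds) has steric number 4: sp3.
C2 has 4 σ bonds: steric number 4 → sp3.
C3: 4 σ bonds — 4 electron domains, sp3.
C4: 3 σ bonds, plus one π bond; 3 regions of electron density → sp2.
C5 (3 σ bonds, plus one π bond) has steric number 3: sp2.
C6: 4 σ bonds; 4 regions of electron density → sp3.

C1 sp3, C2 sp3, C3 sp3, C4 sp2, C5 sp2, C6 sp3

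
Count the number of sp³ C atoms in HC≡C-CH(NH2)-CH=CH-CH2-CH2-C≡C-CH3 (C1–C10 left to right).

4

C1: sp
C2: sp
C3: sp3 ✓
C4: sp2
C5: sp2
C6: sp3 ✓
C7: sp3 ✓
C8: sp
C9: sp
C10: sp3 ✓
C3, C6, C7, C10 → 4 sp3 carbons.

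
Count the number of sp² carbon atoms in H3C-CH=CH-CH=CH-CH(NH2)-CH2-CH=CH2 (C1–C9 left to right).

C1: sp3
C2: sp2 ✓
C3: sp2 ✓
C4: sp2 ✓
C5: sp2 ✓
C6: sp3
C7: sp3
C8: sp2 ✓
C9: sp2 ✓
C2, C3, C4, C5, C8, C9 → 6 sp2 carbons.

6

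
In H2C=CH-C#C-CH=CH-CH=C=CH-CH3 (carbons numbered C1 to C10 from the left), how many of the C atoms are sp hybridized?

C1: sp2
C2: sp2
C3: sp ✓
C4: sp ✓
C5: sp2
C6: sp2
C7: sp2
C8: sp ✓
C9: sp2
C10: sp3
C3, C4, C8 → 3 sp carbons.

3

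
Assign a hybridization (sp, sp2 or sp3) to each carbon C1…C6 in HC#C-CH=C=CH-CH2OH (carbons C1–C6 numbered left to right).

C1: 2 σ bonds, plus two π bonds; 2 regions of electron density → sp.
C2 carries 2 σ bonds, plus two π bonds, giving a steric number of 2, so it is sp.
C3 has 3 σ bonds, plus one π bond: steric number 3 → sp2.
C4 has 2 σ bonds, plus two π bonds: steric number 2 → sp.
C5 is sp2: 3 σ bonds, plus one π bond, 3 electron-density regions.
C6: 4 σ bonds; 4 regions of electron density → sp3.

C1 sp, C2 sp, C3 sp2, C4 sp, C5 sp2, C6 sp3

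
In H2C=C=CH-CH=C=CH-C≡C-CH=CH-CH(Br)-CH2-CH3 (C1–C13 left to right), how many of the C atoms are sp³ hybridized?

3

C1: sp2
C2: sp
C3: sp2
C4: sp2
C5: sp
C6: sp2
C7: sp
C8: sp
C9: sp2
C10: sp2
C11: sp3 ✓
C12: sp3 ✓
C13: sp3 ✓
C11, C12, C13 → 3 sp3 carbons.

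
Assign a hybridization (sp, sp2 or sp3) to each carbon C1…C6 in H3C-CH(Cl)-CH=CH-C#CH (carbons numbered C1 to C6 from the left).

C1 (4 σ bonds) has steric number 4: sp3.
C2 has 4 σ bonds: steric number 4 → sp3.
C3: 3 σ bonds, plus one π bond; 3 regions of electron density → sp2.
C4 — 3 σ bonds, plus one π bond. Steric number 3, so sp2.
C5 — 2 σ bonds, plus two π bonds. Steric number 2, so sp.
C6 is sp: 2 σ bonds, plus two π bonds, 2 electron-density regions.

C1 sp3, C2 sp3, C3 sp2, C4 sp2, C5 sp, C6 sp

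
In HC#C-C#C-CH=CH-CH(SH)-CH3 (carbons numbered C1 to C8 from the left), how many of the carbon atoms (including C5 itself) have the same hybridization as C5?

2

C5 is sp2 (one π bond).
C1: sp
C2: sp
C3: sp
C4: sp
C5: sp2 ✓
C6: sp2 ✓
C7: sp3
C8: sp3
2 carbons are sp2.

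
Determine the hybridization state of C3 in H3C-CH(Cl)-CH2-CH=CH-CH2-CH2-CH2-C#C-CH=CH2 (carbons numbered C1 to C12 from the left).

C3 carries 4 σ bonds, giving a steric number of 4, so it is sp3.

sp³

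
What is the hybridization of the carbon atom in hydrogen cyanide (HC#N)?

The carbon atom is sp: 2 σ bonds, plus two π bonds, 2 electron-density regions.

sp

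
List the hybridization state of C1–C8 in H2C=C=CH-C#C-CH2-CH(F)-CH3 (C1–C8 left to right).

C1 sp2, C2 sp, C3 sp2, C4 sp, C5 sp, C6 sp3, C7 sp3, C8 sp3

C1 carries 3 σ bonds, plus one π bond, giving a steric number of 3, so it is sp2.
C2 has 2 σ bonds, plus two π bonds: steric number 2 → sp.
C3 (3 σ bonds, plus one π bond) has steric number 3: sp2.
C4: 2 σ bonds, plus two π bonds — 2 electron domains, sp.
C5: 2 σ bonds, plus two π bonds — 2 electron domains, sp.
C6 (4 σ bonds) has steric number 4: sp3.
C7 has 4 σ bonds: steric number 4 → sp3.
C8 carries 4 σ bonds, giving a steric number of 4, so it is sp3.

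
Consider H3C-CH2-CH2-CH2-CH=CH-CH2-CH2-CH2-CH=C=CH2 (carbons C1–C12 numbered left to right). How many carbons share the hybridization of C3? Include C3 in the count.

C3 is sp3 (only σ bonds).
C1: sp3 ✓
C2: sp3 ✓
C3: sp3 ✓
C4: sp3 ✓
C5: sp2
C6: sp2
C7: sp3 ✓
C8: sp3 ✓
C9: sp3 ✓
C10: sp2
C11: sp
C12: sp2
7 carbons are sp3.

7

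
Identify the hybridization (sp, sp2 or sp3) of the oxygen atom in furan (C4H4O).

One O lone pair is in the aromatic π system (p orbital), the other is in an sp2 hybrid in the ring plane; O has two σ bonds + one in-plane lone pair → sp2.

sp^2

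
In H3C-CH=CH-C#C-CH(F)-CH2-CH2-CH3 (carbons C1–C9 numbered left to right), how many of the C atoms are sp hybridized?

2

C1: sp3
C2: sp2
C3: sp2
C4: sp ✓
C5: sp ✓
C6: sp3
C7: sp3
C8: sp3
C9: sp3
C4, C5 → 2 sp carbons.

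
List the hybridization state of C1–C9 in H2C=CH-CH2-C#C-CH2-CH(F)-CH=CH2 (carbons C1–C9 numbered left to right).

C1 sp2, C2 sp2, C3 sp3, C4 sp, C5 sp, C6 sp3, C7 sp3, C8 sp2, C9 sp2

C1 has 3 σ bonds, plus one π bond: steric number 3 → sp2.
C2 (3 σ bonds, plus one π bond) has steric number 3: sp2.
C3 is sp3: 4 σ bonds, 4 electron-density regions.
C4: 2 σ bonds, plus two π bonds — 2 electron domains, sp.
C5 has 2 σ bonds, plus two π bonds: steric number 2 → sp.
C6 carries 4 σ bonds, giving a steric number of 4, so it is sp3.
C7: 4 σ bonds — 4 electron domains, sp3.
C8 has 3 σ bonds, plus one π bond: steric number 3 → sp2.
C9 is sp2: 3 σ bonds, plus one π bond, 3 electron-density regions.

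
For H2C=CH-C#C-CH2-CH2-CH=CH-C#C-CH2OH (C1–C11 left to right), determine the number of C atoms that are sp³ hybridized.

C1: sp2
C2: sp2
C3: sp
C4: sp
C5: sp3 ✓
C6: sp3 ✓
C7: sp2
C8: sp2
C9: sp
C10: sp
C11: sp3 ✓
C5, C6, C11 → 3 sp3 carbons.

3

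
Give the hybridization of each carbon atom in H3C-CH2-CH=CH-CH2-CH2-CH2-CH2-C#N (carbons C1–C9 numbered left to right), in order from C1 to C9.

C1 sp3, C2 sp3, C3 sp2, C4 sp2, C5 sp3, C6 sp3, C7 sp3, C8 sp3, C9 sp

C1 carries 4 σ bonds, giving a steric number of 4, so it is sp3.
C2: 4 σ bonds; 4 regions of electron density → sp3.
C3 — 3 σ bonds, plus one π bond. Steric number 3, so sp2.
C4: 3 σ bonds, plus one π bond — 3 electron domains, sp2.
C5 is sp3: 4 σ bonds, 4 electron-density regions.
C6: 4 σ bonds — 4 electron domains, sp3.
C7 has 4 σ bonds: steric number 4 → sp3.
C8 (4 σ bonds) has steric number 4: sp3.
C9 has 2 σ bonds, plus two π bonds: steric number 2 → sp.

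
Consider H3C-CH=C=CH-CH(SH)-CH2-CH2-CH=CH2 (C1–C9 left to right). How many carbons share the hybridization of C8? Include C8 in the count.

4

C8 is sp2 (one π bond).
C1: sp3
C2: sp2 ✓
C3: sp
C4: sp2 ✓
C5: sp3
C6: sp3
C7: sp3
C8: sp2 ✓
C9: sp2 ✓
4 carbons are sp2.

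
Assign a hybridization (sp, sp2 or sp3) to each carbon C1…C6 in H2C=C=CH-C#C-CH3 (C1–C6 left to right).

C1 (3 σ bonds, plus one π bond) has steric number 3: sp2.
C2: 2 σ bonds, plus two π bonds; 2 regions of electron density → sp.
C3 has 3 σ bonds, plus one π bond: steric number 3 → sp2.
C4 (2 σ bonds, plus two π bonds) has steric number 2: sp.
C5 (2 σ bonds, plus two π bonds) has steric number 2: sp.
C6: 4 σ bonds — 4 electron domains, sp3.

C1 sp2, C2 sp, C3 sp2, C4 sp, C5 sp, C6 sp3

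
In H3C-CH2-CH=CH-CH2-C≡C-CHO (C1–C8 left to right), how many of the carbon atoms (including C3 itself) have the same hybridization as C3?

C3 is sp2 (one π bond).
C1: sp3
C2: sp3
C3: sp2 ✓
C4: sp2 ✓
C5: sp3
C6: sp
C7: sp
C8: sp2 ✓
3 carbons are sp2.

3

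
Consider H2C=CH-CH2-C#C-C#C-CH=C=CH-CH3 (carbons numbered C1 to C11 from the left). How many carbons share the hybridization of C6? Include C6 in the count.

C6 is sp (two π bonds).
C1: sp2
C2: sp2
C3: sp3
C4: sp ✓
C5: sp ✓
C6: sp ✓
C7: sp ✓
C8: sp2
C9: sp ✓
C10: sp2
C11: sp3
5 carbons are sp.

5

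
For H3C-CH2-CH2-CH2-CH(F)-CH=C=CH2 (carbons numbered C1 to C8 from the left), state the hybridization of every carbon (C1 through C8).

C1 sp3, C2 sp3, C3 sp3, C4 sp3, C5 sp3, C6 sp2, C7 sp, C8 sp2

C1 has 4 σ bonds: steric number 4 → sp3.
C2: 4 σ bonds — 4 electron domains, sp3.
C3 (4 σ bonds) has steric number 4: sp3.
C4 is sp3: 4 σ bonds, 4 electron-density regions.
C5: 4 σ bonds — 4 electron domains, sp3.
C6 — 3 σ bonds, plus one π bond. Steric number 3, so sp2.
C7 carries 2 σ bonds, plus two π bonds, giving a steric number of 2, so it is sp.
C8 — 3 σ bonds, plus one π bond. Steric number 3, so sp2.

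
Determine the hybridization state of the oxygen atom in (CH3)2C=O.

One σ bond + two lone pairs = steric number 3 → sp2.

sp2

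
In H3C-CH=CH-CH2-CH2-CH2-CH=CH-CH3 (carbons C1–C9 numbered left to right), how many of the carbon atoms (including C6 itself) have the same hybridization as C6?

5

C6 is sp3 (only σ bonds).
C1: sp3 ✓
C2: sp2
C3: sp2
C4: sp3 ✓
C5: sp3 ✓
C6: sp3 ✓
C7: sp2
C8: sp2
C9: sp3 ✓
5 carbons are sp3.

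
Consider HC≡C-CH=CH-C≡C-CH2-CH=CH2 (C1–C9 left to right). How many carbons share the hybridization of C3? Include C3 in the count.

4

C3 is sp2 (one π bond).
C1: sp
C2: sp
C3: sp2 ✓
C4: sp2 ✓
C5: sp
C6: sp
C7: sp3
C8: sp2 ✓
C9: sp2 ✓
4 carbons are sp2.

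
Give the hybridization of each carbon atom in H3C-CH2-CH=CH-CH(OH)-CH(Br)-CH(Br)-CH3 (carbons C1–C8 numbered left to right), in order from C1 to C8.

C1 sp3, C2 sp3, C3 sp2, C4 sp2, C5 sp3, C6 sp3, C7 sp3, C8 sp3

C1: 4 σ bonds; 4 regions of electron density → sp3.
C2: 4 σ bonds; 4 regions of electron density → sp3.
C3 (3 σ bonds, plus one π bond) has steric number 3: sp2.
C4 (3 σ bonds, plus one π bond) has steric number 3: sp2.
C5 has 4 σ bonds: steric number 4 → sp3.
C6: 4 σ bonds — 4 electron domains, sp3.
C7: 4 σ bonds; 4 regions of electron density → sp3.
C8: 4 σ bonds; 4 regions of electron density → sp3.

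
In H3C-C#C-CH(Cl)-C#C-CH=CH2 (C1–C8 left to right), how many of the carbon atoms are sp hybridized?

C1: sp3
C2: sp ✓
C3: sp ✓
C4: sp3
C5: sp ✓
C6: sp ✓
C7: sp2
C8: sp2
C2, C3, C5, C6 → 4 sp carbons.

4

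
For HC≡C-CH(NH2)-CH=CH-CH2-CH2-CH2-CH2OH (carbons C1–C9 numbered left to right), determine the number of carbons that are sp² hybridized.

C1: sp
C2: sp
C3: sp3
C4: sp2 ✓
C5: sp2 ✓
C6: sp3
C7: sp3
C8: sp3
C9: sp3
C4, C5 → 2 sp2 carbons.

2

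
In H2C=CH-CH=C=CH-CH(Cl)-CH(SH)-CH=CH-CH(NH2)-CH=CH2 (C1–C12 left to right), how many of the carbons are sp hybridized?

C1: sp2
C2: sp2
C3: sp2
C4: sp ✓
C5: sp2
C6: sp3
C7: sp3
C8: sp2
C9: sp2
C10: sp3
C11: sp2
C12: sp2
C4 → 1 sp carbon.

1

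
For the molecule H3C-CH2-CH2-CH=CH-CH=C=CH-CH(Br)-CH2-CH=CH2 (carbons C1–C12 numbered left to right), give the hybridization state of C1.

C1 carries 4 σ bonds, giving a steric number of 4, so it is sp3.

sp^3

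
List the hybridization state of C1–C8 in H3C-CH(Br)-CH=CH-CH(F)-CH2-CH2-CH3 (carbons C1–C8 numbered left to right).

C1 (4 σ bonds) has steric number 4: sp3.
C2 has 4 σ bonds: steric number 4 → sp3.
C3: 3 σ bonds, plus one π bond; 3 regions of electron density → sp2.
C4 (3 σ bonds, plus one π bond) has steric number 3: sp2.
C5 has 4 σ bonds: steric number 4 → sp3.
C6 has 4 σ bonds: steric number 4 → sp3.
C7 carries 4 σ bonds, giving a steric number of 4, so it is sp3.
C8 (4 σ bonds) has steric number 4: sp3.

C1 sp3, C2 sp3, C3 sp2, C4 sp2, C5 sp3, C6 sp3, C7 sp3, C8 sp3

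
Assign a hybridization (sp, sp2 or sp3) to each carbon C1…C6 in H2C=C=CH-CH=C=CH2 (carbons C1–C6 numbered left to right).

C1 sp2, C2 sp, C3 sp2, C4 sp2, C5 sp, C6 sp2

C1: 3 σ bonds, plus one π bond; 3 regions of electron density → sp2.
C2 (2 σ bonds, plus two π bonds) has steric number 2: sp.
C3 is sp2: 3 σ bonds, plus one π bond, 3 electron-density regions.
C4 is sp2: 3 σ bonds, plus one π bond, 3 electron-density regions.
C5: 2 σ bonds, plus two π bonds — 2 electron domains, sp.
C6 carries 3 σ bonds, plus one π bond, giving a steric number of 3, so it is sp2.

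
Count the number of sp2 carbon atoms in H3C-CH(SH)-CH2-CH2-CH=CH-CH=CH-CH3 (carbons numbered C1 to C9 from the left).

C1: sp3
C2: sp3
C3: sp3
C4: sp3
C5: sp2 ✓
C6: sp2 ✓
C7: sp2 ✓
C8: sp2 ✓
C9: sp3
C5, C6, C7, C8 → 4 sp2 carbons.

4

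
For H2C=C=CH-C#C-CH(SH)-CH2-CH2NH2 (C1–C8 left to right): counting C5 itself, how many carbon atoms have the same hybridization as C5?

3

C5 is sp (two π bonds).
C1: sp2
C2: sp ✓
C3: sp2
C4: sp ✓
C5: sp ✓
C6: sp3
C7: sp3
C8: sp3
3 carbons are sp.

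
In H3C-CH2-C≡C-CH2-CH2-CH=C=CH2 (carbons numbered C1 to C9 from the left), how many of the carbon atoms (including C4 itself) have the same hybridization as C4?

3

C4 is sp (two π bonds).
C1: sp3
C2: sp3
C3: sp ✓
C4: sp ✓
C5: sp3
C6: sp3
C7: sp2
C8: sp ✓
C9: sp2
3 carbons are sp.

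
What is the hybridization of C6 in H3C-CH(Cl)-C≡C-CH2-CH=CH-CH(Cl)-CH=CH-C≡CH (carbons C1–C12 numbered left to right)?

C6: 3 σ bonds, plus one π bond — 3 electron domains, sp2.

sp2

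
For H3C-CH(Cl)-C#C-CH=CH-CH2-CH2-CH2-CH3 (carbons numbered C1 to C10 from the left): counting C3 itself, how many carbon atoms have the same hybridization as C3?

2

C3 is sp (two π bonds).
C1: sp3
C2: sp3
C3: sp ✓
C4: sp ✓
C5: sp2
C6: sp2
C7: sp3
C8: sp3
C9: sp3
C10: sp3
2 carbons are sp.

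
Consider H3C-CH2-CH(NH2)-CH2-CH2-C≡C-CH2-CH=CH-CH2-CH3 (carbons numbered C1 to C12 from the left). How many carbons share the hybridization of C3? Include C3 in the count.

8

C3 is sp3 (only σ bonds).
C1: sp3 ✓
C2: sp3 ✓
C3: sp3 ✓
C4: sp3 ✓
C5: sp3 ✓
C6: sp
C7: sp
C8: sp3 ✓
C9: sp2
C10: sp2
C11: sp3 ✓
C12: sp3 ✓
8 carbons are sp3.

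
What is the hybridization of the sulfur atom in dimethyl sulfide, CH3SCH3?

sp3

The sulfur atom (2 σ bonds and 2 lone pairs) has steric number 4: sp3.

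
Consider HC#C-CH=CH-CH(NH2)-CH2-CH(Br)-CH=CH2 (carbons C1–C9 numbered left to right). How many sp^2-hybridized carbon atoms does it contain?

C1: sp
C2: sp
C3: sp2 ✓
C4: sp2 ✓
C5: sp3
C6: sp3
C7: sp3
C8: sp2 ✓
C9: sp2 ✓
C3, C4, C8, C9 → 4 sp2 carbons.

4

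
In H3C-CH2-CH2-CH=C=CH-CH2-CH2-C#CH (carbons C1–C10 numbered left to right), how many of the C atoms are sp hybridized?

C1: sp3
C2: sp3
C3: sp3
C4: sp2
C5: sp ✓
C6: sp2
C7: sp3
C8: sp3
C9: sp ✓
C10: sp ✓
C5, C9, C10 → 3 sp carbons.

3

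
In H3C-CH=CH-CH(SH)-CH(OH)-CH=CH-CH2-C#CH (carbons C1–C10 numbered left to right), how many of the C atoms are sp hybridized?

2

C1: sp3
C2: sp2
C3: sp2
C4: sp3
C5: sp3
C6: sp2
C7: sp2
C8: sp3
C9: sp ✓
C10: sp ✓
C9, C10 → 2 sp carbons.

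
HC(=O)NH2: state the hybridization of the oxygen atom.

The oxygen atom carries 1 σ bond and 2 lone pairs, plus one π bond, giving a steric number of 3, so it is sp2.

sp^2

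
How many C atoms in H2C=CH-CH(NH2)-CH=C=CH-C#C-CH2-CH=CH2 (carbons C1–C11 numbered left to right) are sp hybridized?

C1: sp2
C2: sp2
C3: sp3
C4: sp2
C5: sp ✓
C6: sp2
C7: sp ✓
C8: sp ✓
C9: sp3
C10: sp2
C11: sp2
C5, C7, C8 → 3 sp carbons.

3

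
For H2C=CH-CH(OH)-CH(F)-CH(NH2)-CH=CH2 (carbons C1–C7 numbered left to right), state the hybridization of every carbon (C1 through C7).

C1: 3 σ bonds, plus one π bond — 3 electron domains, sp2.
C2 (3 σ bonds, plus one π bond) has steric number 3: sp2.
C3 has 4 σ bonds: steric number 4 → sp3.
C4 carries 4 σ bonds, giving a steric number of 4, so it is sp3.
C5 — 4 σ bonds. Steric number 4, so sp3.
C6 — 3 σ bonds, plus one π bond. Steric number 3, so sp2.
C7: 3 σ bonds, plus one π bond — 3 electron domains, sp2.

C1 sp2, C2 sp2, C3 sp3, C4 sp3, C5 sp3, C6 sp2, C7 sp2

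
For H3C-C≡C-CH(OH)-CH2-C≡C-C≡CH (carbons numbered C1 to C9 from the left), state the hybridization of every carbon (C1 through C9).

C1 sp3, C2 sp, C3 sp, C4 sp3, C5 sp3, C6 sp, C7 sp, C8 sp, C9 sp

C1: 4 σ bonds; 4 regions of electron density → sp3.
C2 — 2 σ bonds, plus two π bonds. Steric number 2, so sp.
C3 is sp: 2 σ bonds, plus two π bonds, 2 electron-density regions.
C4 carries 4 σ bonds, giving a steric number of 4, so it is sp3.
C5: 4 σ bonds — 4 electron domains, sp3.
C6 has 2 σ bonds, plus two π bonds: steric number 2 → sp.
C7 (2 σ bonds, plus two π bonds) has steric number 2: sp.
C8: 2 σ bonds, plus two π bonds; 2 regions of electron density → sp.
C9: 2 σ bonds, plus two π bonds — 2 electron domains, sp.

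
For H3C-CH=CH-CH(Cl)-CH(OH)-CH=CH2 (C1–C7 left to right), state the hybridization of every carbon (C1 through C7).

C1: 4 σ bonds; 4 regions of electron density → sp3.
C2: 3 σ bonds, plus one π bond; 3 regions of electron density → sp2.
C3 has 3 σ bonds, plus one π bond: steric number 3 → sp2.
C4: 4 σ bonds — 4 electron domains, sp3.
C5 has 4 σ bonds: steric number 4 → sp3.
C6 has 3 σ bonds, plus one π bond: steric number 3 → sp2.
C7 — 3 σ bonds, plus one π bond. Steric number 3, so sp2.

C1 sp3, C2 sp2, C3 sp2, C4 sp3, C5 sp3, C6 sp2, C7 sp2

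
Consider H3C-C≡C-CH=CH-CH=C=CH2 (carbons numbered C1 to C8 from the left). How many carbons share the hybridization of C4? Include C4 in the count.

C4 is sp2 (one π bond).
C1: sp3
C2: sp
C3: sp
C4: sp2 ✓
C5: sp2 ✓
C6: sp2 ✓
C7: sp
C8: sp2 ✓
4 carbons are sp2.

4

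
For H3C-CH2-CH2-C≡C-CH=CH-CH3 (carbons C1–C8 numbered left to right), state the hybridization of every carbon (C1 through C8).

C1 sp3, C2 sp3, C3 sp3, C4 sp, C5 sp, C6 sp2, C7 sp2, C8 sp3

C1 — 4 σ bonds. Steric number 4, so sp3.
C2 — 4 σ bonds. Steric number 4, so sp3.
C3 is sp3: 4 σ bonds, 4 electron-density regions.
C4 (2 σ bonds, plus two π bonds) has steric number 2: sp.
C5 carries 2 σ bonds, plus two π bonds, giving a steric number of 2, so it is sp.
C6 is sp2: 3 σ bonds, plus one π bond, 3 electron-density regions.
C7 — 3 σ bonds, plus one π bond. Steric number 3, so sp2.
C8 carries 4 σ bonds, giving a steric number of 4, so it is sp3.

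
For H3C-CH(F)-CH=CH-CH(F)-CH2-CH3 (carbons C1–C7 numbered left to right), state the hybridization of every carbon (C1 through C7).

C1 sp3, C2 sp3, C3 sp2, C4 sp2, C5 sp3, C6 sp3, C7 sp3

C1 — 4 σ bonds. Steric number 4, so sp3.
C2 — 4 σ bonds. Steric number 4, so sp3.
C3: 3 σ bonds, plus one π bond; 3 regions of electron density → sp2.
C4 is sp2: 3 σ bonds, plus one π bond, 3 electron-density regions.
C5 (4 σ bonds) has steric number 4: sp3.
C6 — 4 σ bonds. Steric number 4, so sp3.
C7 has 4 σ bonds: steric number 4 → sp3.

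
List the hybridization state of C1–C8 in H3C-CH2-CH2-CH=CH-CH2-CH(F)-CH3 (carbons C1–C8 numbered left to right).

C1 sp3, C2 sp3, C3 sp3, C4 sp2, C5 sp2, C6 sp3, C7 sp3, C8 sp3

C1 — 4 σ bonds. Steric number 4, so sp3.
C2: 4 σ bonds; 4 regions of electron density → sp3.
C3 — 4 σ bonds. Steric number 4, so sp3.
C4 is sp2: 3 σ bonds, plus one π bond, 3 electron-density regions.
C5 carries 3 σ bonds, plus one π bond, giving a steric number of 3, so it is sp2.
C6 has 4 σ bonds: steric number 4 → sp3.
C7 has 4 σ bonds: steric number 4 → sp3.
C8 — 4 σ bonds. Steric number 4, so sp3.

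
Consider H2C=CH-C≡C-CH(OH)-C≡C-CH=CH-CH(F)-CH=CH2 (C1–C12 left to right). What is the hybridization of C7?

sp

C7 — 2 σ bonds, plus two π bonds. Steric number 2, so sp.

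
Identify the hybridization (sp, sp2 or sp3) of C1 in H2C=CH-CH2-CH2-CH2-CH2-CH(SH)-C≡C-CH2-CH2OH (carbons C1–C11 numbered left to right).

sp^2

C1 carries 3 σ bonds, plus one π bond, giving a steric number of 3, so it is sp2.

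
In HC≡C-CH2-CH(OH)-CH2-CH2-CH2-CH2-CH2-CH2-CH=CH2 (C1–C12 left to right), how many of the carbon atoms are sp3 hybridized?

8

C1: sp
C2: sp
C3: sp3 ✓
C4: sp3 ✓
C5: sp3 ✓
C6: sp3 ✓
C7: sp3 ✓
C8: sp3 ✓
C9: sp3 ✓
C10: sp3 ✓
C11: sp2
C12: sp2
C3, C4, C5, C6, C7, C8, C9, C10 → 8 sp3 carbons.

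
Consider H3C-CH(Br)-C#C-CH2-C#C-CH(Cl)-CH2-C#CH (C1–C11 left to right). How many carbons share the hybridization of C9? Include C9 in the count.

5

C9 is sp3 (only σ bonds).
C1: sp3 ✓
C2: sp3 ✓
C3: sp
C4: sp
C5: sp3 ✓
C6: sp
C7: sp
C8: sp3 ✓
C9: sp3 ✓
C10: sp
C11: sp
5 carbons are sp3.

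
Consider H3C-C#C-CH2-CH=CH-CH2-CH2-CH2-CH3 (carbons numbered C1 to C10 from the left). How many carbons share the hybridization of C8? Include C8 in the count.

C8 is sp3 (only σ bonds).
C1: sp3 ✓
C2: sp
C3: sp
C4: sp3 ✓
C5: sp2
C6: sp2
C7: sp3 ✓
C8: sp3 ✓
C9: sp3 ✓
C10: sp3 ✓
6 carbons are sp3.

6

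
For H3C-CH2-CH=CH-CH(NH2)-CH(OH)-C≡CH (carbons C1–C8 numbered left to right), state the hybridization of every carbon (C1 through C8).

C1 sp3, C2 sp3, C3 sp2, C4 sp2, C5 sp3, C6 sp3, C7 sp, C8 sp

C1: 4 σ bonds — 4 electron domains, sp3.
C2 (4 σ bonds) has steric number 4: sp3.
C3 (3 σ bonds, plus one π bond) has steric number 3: sp2.
C4: 3 σ bonds, plus one π bond; 3 regions of electron density → sp2.
C5: 4 σ bonds — 4 electron domains, sp3.
C6 is sp3: 4 σ bonds, 4 electron-density regions.
C7: 2 σ bonds, plus two π bonds — 2 electron domains, sp.
C8: 2 σ bonds, plus two π bonds — 2 electron domains, sp.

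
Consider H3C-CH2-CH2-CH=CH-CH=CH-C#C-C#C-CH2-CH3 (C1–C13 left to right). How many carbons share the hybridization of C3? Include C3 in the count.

5

C3 is sp3 (only σ bonds).
C1: sp3 ✓
C2: sp3 ✓
C3: sp3 ✓
C4: sp2
C5: sp2
C6: sp2
C7: sp2
C8: sp
C9: sp
C10: sp
C11: sp
C12: sp3 ✓
C13: sp3 ✓
5 carbons are sp3.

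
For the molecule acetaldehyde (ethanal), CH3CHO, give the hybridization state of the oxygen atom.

sp^2

The oxygen atom carries 1 σ bond and 2 lone pairs, plus one π bond, giving a steric number of 3, so it is sp2.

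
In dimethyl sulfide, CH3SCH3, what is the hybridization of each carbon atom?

sp3

Each carbon atom: 4 σ bonds — 4 electron domains, sp3.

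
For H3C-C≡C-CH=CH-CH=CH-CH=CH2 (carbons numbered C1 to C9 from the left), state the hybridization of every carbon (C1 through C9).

C1 — 4 σ bonds. Steric number 4, so sp3.
C2 has 2 σ bonds, plus two π bonds: steric number 2 → sp.
C3 — 2 σ bonds, plus two π bonds. Steric number 2, so sp.
C4: 3 σ bonds, plus one π bond — 3 electron domains, sp2.
C5 is sp2: 3 σ bonds, plus one π bond, 3 electron-density regions.
C6 has 3 σ bonds, plus one π bond: steric number 3 → sp2.
C7 (3 σ bonds, plus one π bond) has steric number 3: sp2.
C8: 3 σ bonds, plus one π bond — 3 electron domains, sp2.
C9 — 3 σ bonds, plus one π bond. Steric number 3, so sp2.

C1 sp3, C2 sp, C3 sp, C4 sp2, C5 sp2, C6 sp2, C7 sp2, C8 sp2, C9 sp2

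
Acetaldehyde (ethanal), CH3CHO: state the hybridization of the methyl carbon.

The methyl carbon — 4 σ bonds. Steric number 4, so sp3.

sp3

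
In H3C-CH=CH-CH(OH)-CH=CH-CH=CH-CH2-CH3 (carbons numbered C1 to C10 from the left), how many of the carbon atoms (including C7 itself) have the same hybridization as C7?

C7 is sp2 (one π bond).
C1: sp3
C2: sp2 ✓
C3: sp2 ✓
C4: sp3
C5: sp2 ✓
C6: sp2 ✓
C7: sp2 ✓
C8: sp2 ✓
C9: sp3
C10: sp3
6 carbons are sp2.

6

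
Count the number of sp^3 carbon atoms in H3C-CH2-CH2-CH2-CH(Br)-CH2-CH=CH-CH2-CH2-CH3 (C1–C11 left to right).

9

C1: sp3 ✓
C2: sp3 ✓
C3: sp3 ✓
C4: sp3 ✓
C5: sp3 ✓
C6: sp3 ✓
C7: sp2
C8: sp2
C9: sp3 ✓
C10: sp3 ✓
C11: sp3 ✓
C1, C2, C3, C4, C5, C6, C9, C10, C11 → 9 sp3 carbons.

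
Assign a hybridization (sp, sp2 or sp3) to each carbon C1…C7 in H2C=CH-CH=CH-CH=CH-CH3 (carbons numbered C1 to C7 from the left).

C1 — 3 σ bonds, plus one π bond. Steric number 3, so sp2.
C2 carries 3 σ bonds, plus one π bond, giving a steric number of 3, so it is sp2.
C3: 3 σ bonds, plus one π bond — 3 electron domains, sp2.
C4: 3 σ bonds, plus one π bond — 3 electron domains, sp2.
C5 — 3 σ bonds, plus one π bond. Steric number 3, so sp2.
C6: 3 σ bonds, plus one π bond; 3 regions of electron density → sp2.
C7 — 4 σ bonds. Steric number 4, so sp3.

C1 sp2, C2 sp2, C3 sp2, C4 sp2, C5 sp2, C6 sp2, C7 sp3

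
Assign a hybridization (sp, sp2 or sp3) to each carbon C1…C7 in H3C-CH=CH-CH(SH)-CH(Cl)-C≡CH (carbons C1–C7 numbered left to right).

C1: 4 σ bonds; 4 regions of electron density → sp3.
C2 (3 σ bonds, plus one π bond) has steric number 3: sp2.
C3: 3 σ bonds, plus one π bond — 3 electron domains, sp2.
C4 has 4 σ bonds: steric number 4 → sp3.
C5 is sp3: 4 σ bonds, 4 electron-density regions.
C6 has 2 σ bonds, plus two π bonds: steric number 2 → sp.
C7 — 2 σ bonds, plus two π bonds. Steric number 2, so sp.

C1 sp3, C2 sp2, C3 sp2, C4 sp3, C5 sp3, C6 sp, C7 sp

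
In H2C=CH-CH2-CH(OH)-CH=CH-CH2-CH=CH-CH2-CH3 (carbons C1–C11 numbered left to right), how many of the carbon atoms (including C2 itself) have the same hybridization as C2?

6

C2 is sp2 (one π bond).
C1: sp2 ✓
C2: sp2 ✓
C3: sp3
C4: sp3
C5: sp2 ✓
C6: sp2 ✓
C7: sp3
C8: sp2 ✓
C9: sp2 ✓
C10: sp3
C11: sp3
6 carbons are sp2.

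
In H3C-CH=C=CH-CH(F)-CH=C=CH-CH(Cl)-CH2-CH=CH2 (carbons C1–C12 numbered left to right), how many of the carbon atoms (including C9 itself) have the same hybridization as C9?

C9 is sp3 (only σ bonds).
C1: sp3 ✓
C2: sp2
C3: sp
C4: sp2
C5: sp3 ✓
C6: sp2
C7: sp
C8: sp2
C9: sp3 ✓
C10: sp3 ✓
C11: sp2
C12: sp2
4 carbons are sp3.

4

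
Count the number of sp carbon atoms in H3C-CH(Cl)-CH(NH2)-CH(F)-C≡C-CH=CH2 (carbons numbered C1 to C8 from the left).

2

C1: sp3
C2: sp3
C3: sp3
C4: sp3
C5: sp ✓
C6: sp ✓
C7: sp2
C8: sp2
C5, C6 → 2 sp carbons.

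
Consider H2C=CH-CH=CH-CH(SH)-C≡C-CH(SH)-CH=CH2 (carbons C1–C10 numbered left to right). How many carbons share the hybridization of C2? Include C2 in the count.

C2 is sp2 (one π bond).
C1: sp2 ✓
C2: sp2 ✓
C3: sp2 ✓
C4: sp2 ✓
C5: sp3
C6: sp
C7: sp
C8: sp3
C9: sp2 ✓
C10: sp2 ✓
6 carbons are sp2.

6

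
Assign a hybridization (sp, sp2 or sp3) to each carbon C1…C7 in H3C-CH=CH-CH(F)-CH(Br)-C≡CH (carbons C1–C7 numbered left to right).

C1: 4 σ bonds — 4 electron domains, sp3.
C2 — 3 σ bonds, plus one π bond. Steric number 3, so sp2.
C3 (3 σ bonds, plus one π bond) has steric number 3: sp2.
C4 — 4 σ bonds. Steric number 4, so sp3.
C5: 4 σ bonds; 4 regions of electron density → sp3.
C6 (2 σ bonds, plus two π bonds) has steric number 2: sp.
C7: 2 σ bonds, plus two π bonds; 2 regions of electron density → sp.

C1 sp3, C2 sp2, C3 sp2, C4 sp3, C5 sp3, C6 sp, C7 sp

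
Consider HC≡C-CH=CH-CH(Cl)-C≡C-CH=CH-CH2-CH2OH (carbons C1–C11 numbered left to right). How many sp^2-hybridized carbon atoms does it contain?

C1: sp
C2: sp
C3: sp2 ✓
C4: sp2 ✓
C5: sp3
C6: sp
C7: sp
C8: sp2 ✓
C9: sp2 ✓
C10: sp3
C11: sp3
C3, C4, C8, C9 → 4 sp2 carbons.

4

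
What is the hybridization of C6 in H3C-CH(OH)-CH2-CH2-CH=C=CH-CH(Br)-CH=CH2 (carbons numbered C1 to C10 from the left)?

sp

C6 (2 σ bonds, plus two π bonds) has steric number 2: sp.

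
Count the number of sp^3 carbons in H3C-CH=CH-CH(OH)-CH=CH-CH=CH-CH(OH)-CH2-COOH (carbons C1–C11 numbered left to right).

C1: sp3 ✓
C2: sp2
C3: sp2
C4: sp3 ✓
C5: sp2
C6: sp2
C7: sp2
C8: sp2
C9: sp3 ✓
C10: sp3 ✓
C11: sp2
C1, C4, C9, C10 → 4 sp3 carbons.

4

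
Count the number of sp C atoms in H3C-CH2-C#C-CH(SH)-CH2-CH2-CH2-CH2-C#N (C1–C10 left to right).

3

C1: sp3
C2: sp3
C3: sp ✓
C4: sp ✓
C5: sp3
C6: sp3
C7: sp3
C8: sp3
C9: sp3
C10: sp ✓
C3, C4, C10 → 3 sp carbons.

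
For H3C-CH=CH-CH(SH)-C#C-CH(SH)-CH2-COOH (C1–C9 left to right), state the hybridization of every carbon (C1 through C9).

C1 carries 4 σ bonds, giving a steric number of 4, so it is sp3.
C2 is sp2: 3 σ bonds, plus one π bond, 3 electron-density regions.
C3 — 3 σ bonds, plus one π bond. Steric number 3, so sp2.
C4 has 4 σ bonds: steric number 4 → sp3.
C5: 2 σ bonds, plus two π bonds; 2 regions of electron density → sp.
C6 is sp: 2 σ bonds, plus two π bonds, 2 electron-density regions.
C7 is sp3: 4 σ bonds, 4 electron-density regions.
C8: 4 σ bonds; 4 regions of electron density → sp3.
C9 is sp2: 3 σ bonds, plus one π bond, 3 electron-density regions.

C1 sp3, C2 sp2, C3 sp2, C4 sp3, C5 sp, C6 sp, C7 sp3, C8 sp3, C9 sp2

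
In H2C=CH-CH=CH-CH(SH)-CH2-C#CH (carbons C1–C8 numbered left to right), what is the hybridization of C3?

C3 is sp2: 3 σ bonds, plus one π bond, 3 electron-density regions.

sp2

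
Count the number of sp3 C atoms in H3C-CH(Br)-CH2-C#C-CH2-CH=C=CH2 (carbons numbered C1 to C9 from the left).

4

C1: sp3 ✓
C2: sp3 ✓
C3: sp3 ✓
C4: sp
C5: sp
C6: sp3 ✓
C7: sp2
C8: sp
C9: sp2
C1, C2, C3, C6 → 4 sp3 carbons.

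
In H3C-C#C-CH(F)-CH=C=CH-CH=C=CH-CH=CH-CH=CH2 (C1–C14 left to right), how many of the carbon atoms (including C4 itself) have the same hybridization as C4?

C4 is sp3 (only σ bonds).
C1: sp3 ✓
C2: sp
C3: sp
C4: sp3 ✓
C5: sp2
C6: sp
C7: sp2
C8: sp2
C9: sp
C10: sp2
C11: sp2
C12: sp2
C13: sp2
C14: sp2
2 carbons are sp3.

2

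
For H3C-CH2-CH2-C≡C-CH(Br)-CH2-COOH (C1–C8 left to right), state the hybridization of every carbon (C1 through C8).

C1 sp3, C2 sp3, C3 sp3, C4 sp, C5 sp, C6 sp3, C7 sp3, C8 sp2

C1: 4 σ bonds; 4 regions of electron density → sp3.
C2 (4 σ bonds) has steric number 4: sp3.
C3: 4 σ bonds; 4 regions of electron density → sp3.
C4: 2 σ bonds, plus two π bonds; 2 regions of electron density → sp.
C5 — 2 σ bonds, plus two π bonds. Steric number 2, so sp.
C6 — 4 σ bonds. Steric number 4, so sp3.
C7 carries 4 σ bonds, giving a steric number of 4, so it is sp3.
C8 (3 σ bonds, plus one π bond) has steric number 3: sp2.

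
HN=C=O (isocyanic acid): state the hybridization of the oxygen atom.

sp2

The oxygen atom — 1 σ bond and 2 lone pairs, plus one π bond. Steric number 3, so sp2.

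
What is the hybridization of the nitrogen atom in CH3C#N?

sp

N has one σ bond and one lone pair: steric number 2 → sp.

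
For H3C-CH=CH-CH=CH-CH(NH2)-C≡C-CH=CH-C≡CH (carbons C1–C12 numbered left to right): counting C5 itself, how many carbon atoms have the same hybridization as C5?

C5 is sp2 (one π bond).
C1: sp3
C2: sp2 ✓
C3: sp2 ✓
C4: sp2 ✓
C5: sp2 ✓
C6: sp3
C7: sp
C8: sp
C9: sp2 ✓
C10: sp2 ✓
C11: sp
C12: sp
6 carbons are sp2.

6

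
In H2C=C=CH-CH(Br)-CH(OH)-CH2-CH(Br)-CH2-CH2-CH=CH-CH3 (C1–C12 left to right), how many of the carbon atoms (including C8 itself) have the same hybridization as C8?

7

C8 is sp3 (only σ bonds).
C1: sp2
C2: sp
C3: sp2
C4: sp3 ✓
C5: sp3 ✓
C6: sp3 ✓
C7: sp3 ✓
C8: sp3 ✓
C9: sp3 ✓
C10: sp2
C11: sp2
C12: sp3 ✓
7 carbons are sp3.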